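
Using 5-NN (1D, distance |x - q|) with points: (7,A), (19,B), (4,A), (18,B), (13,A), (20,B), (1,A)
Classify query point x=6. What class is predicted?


Distances: |7-6|=1, |19-6|=13, |4-6|=2, |18-6|=12, |13-6|=7, |20-6|=14, |1-6|=5. 5 nearest: (7,A), (4,A), (1,A), (13,A), (18,B). Counts: {'A': 4, 'B': 1}. Majority class: A.

A


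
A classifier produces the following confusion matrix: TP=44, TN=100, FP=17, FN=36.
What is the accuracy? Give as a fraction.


Accuracy = (TP + TN) / (TP + TN + FP + FN) = (44 + 100) / 197 = 144/197.

144/197


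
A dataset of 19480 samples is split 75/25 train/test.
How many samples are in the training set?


Test set = 19480 * 25% = 4870. Training set = 19480 - 4870 = 14610.

14610


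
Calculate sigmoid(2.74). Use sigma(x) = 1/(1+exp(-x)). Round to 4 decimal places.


sigma(2.74) = 1/(1+e^(-2.74)) = 1/(1+0.064570) = 1/1.064570 = 0.9393.

0.9393


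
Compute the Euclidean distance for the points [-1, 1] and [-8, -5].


d = sqrt(sum of squared differences). (-1--8)^2=49, (1--5)^2=36. Sum = 85.

sqrt(85)


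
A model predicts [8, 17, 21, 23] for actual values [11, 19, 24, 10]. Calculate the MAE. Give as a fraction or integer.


MAE = (1/4) * (|11-8|=3 + |19-17|=2 + |24-21|=3 + |10-23|=13). Sum = 21. MAE = 21/4.

21/4


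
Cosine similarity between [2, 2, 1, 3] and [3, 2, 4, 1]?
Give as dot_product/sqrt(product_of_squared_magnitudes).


dot = 17. |a|^2 = 18, |b|^2 = 30. cos = 17/sqrt(540).

17/sqrt(540)


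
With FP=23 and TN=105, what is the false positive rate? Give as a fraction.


FPR = FP / (FP + TN) = 23 / 128 = 23/128.

23/128


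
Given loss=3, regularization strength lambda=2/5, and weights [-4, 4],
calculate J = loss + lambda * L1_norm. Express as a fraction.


L1 norm = sum(|w|) = 8. J = 3 + 2/5 * 8 = 31/5.

31/5


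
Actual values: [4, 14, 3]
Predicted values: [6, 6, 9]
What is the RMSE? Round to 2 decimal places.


MSE = 34.6667. RMSE = sqrt(34.6667) = 5.89.

5.89


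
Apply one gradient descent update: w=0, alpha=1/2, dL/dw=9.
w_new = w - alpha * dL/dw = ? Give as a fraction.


w_new = 0 - 1/2 * 9 = 0 - 9/2 = -9/2.

-9/2


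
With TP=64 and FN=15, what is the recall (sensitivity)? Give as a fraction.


Recall = TP / (TP + FN) = 64 / 79 = 64/79.

64/79


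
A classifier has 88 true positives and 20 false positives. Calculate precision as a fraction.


Precision = TP / (TP + FP) = 88 / 108 = 22/27.

22/27


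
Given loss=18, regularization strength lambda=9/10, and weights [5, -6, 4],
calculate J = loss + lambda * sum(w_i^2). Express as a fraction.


L2 sq norm = sum(w^2) = 77. J = 18 + 9/10 * 77 = 873/10.

873/10


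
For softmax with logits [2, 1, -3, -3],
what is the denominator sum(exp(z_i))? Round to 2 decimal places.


Denom = e^2=7.3891 + e^1=2.7183 + e^-3=0.0498 + e^-3=0.0498. Sum = 10.2070, which rounds to 10.21.

10.21


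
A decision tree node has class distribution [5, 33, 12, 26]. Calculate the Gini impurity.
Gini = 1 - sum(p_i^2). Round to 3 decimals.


Total = 76. Proportions: 5/76, 33/76, 12/76, 26/76. sum(p_i^2) = 0.3348. Gini = 1 - 0.3348 = 0.6652, which rounds to 0.665.

0.665


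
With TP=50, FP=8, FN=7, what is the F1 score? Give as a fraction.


Precision = 50/58 = 25/29. Recall = 50/57 = 50/57. F1 = 2*P*R/(P+R) = 20/23.

20/23


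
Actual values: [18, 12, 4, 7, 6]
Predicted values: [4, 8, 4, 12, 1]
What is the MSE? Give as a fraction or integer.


MSE = (1/5) * ((18-4)^2=196 + (12-8)^2=16 + (4-4)^2=0 + (7-12)^2=25 + (6-1)^2=25). Sum = 262. MSE = 262/5.

262/5


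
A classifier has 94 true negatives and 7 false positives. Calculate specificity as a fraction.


Specificity = TN / (TN + FP) = 94 / 101 = 94/101.

94/101


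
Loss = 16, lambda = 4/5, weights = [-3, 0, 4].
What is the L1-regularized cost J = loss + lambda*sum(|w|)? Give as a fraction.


L1 norm = sum(|w|) = 7. J = 16 + 4/5 * 7 = 108/5.

108/5


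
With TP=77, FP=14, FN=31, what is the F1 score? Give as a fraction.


Precision = 77/91 = 11/13. Recall = 77/108 = 77/108. F1 = 2*P*R/(P+R) = 154/199.

154/199


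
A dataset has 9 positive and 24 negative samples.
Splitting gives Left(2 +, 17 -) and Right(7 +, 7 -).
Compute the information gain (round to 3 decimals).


H(parent) = 0.8454. H(left) = 0.4855, H(right) = 1.0000. Weighted = (19/33)*0.4855 + (14/33)*1.0000 = 0.7038. IG = 0.8454 - 0.7038 = 0.1416, which rounds to 0.142.

0.142


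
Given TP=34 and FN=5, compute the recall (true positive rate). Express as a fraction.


Recall = TP / (TP + FN) = 34 / 39 = 34/39.

34/39


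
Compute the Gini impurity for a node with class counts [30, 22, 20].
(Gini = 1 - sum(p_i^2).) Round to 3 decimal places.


Total = 72. Proportions: 30/72, 22/72, 20/72. sum(p_i^2) = 0.3441. Gini = 1 - 0.3441 = 0.6559, which rounds to 0.656.

0.656


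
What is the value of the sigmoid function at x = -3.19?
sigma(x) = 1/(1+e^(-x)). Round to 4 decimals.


sigma(-3.19) = 1/(1+e^(3.19)) = 1/(1+24.288427) = 1/25.288427 = 0.0395.

0.0395


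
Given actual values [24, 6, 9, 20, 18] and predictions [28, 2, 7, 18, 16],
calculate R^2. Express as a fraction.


Mean(y) = 77/5. SS_res = 44. SS_tot = 1156/5. R^2 = 1 - 44/(1156/5) = 234/289.

234/289


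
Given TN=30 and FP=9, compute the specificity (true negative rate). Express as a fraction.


Specificity = TN / (TN + FP) = 30 / 39 = 10/13.

10/13


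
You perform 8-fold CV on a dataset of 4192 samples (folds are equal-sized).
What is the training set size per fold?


Each validation fold has 4192/8 = 524 samples. Training set = 4192 - 524 = 3668.

3668


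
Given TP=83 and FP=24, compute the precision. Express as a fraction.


Precision = TP / (TP + FP) = 83 / 107 = 83/107.

83/107


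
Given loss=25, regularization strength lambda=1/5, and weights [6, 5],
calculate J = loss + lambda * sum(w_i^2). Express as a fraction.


L2 sq norm = sum(w^2) = 61. J = 25 + 1/5 * 61 = 186/5.

186/5


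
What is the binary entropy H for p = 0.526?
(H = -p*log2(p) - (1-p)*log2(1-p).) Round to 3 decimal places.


H = -0.526*log2(0.526) - 0.474*log2(0.474) = 0.998.

0.998


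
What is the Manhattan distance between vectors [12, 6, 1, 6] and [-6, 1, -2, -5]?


d = sum of absolute differences: |12--6|=18 + |6-1|=5 + |1--2|=3 + |6--5|=11 = 37.

37


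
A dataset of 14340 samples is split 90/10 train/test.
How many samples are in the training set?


Test set = 14340 * 10% = 1434. Training set = 14340 - 1434 = 12906.

12906


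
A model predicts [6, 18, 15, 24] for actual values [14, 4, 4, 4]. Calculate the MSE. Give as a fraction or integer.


MSE = (1/4) * ((14-6)^2=64 + (4-18)^2=196 + (4-15)^2=121 + (4-24)^2=400). Sum = 781. MSE = 781/4.

781/4


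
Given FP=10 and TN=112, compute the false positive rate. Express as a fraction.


FPR = FP / (FP + TN) = 10 / 122 = 5/61.

5/61


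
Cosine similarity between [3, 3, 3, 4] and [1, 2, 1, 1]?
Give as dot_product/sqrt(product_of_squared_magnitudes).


dot = 16. |a|^2 = 43, |b|^2 = 7. cos = 16/sqrt(301).

16/sqrt(301)


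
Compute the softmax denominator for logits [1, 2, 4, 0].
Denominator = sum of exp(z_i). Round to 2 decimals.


Denom = e^1=2.7183 + e^2=7.3891 + e^4=54.5982 + e^0=1.0000. Sum = 65.7056, which rounds to 65.71.

65.71


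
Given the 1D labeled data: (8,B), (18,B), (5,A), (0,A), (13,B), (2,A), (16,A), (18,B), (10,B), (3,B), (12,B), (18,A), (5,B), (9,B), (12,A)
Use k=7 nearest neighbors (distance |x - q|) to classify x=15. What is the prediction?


Distances: |8-15|=7, |18-15|=3, |5-15|=10, |0-15|=15, |13-15|=2, |2-15|=13, |16-15|=1, |18-15|=3, |10-15|=5, |3-15|=12, |12-15|=3, |18-15|=3, |5-15|=10, |9-15|=6, |12-15|=3. 7 nearest: (16,A), (13,B), (18,A), (12,A), (18,B), (18,B), (12,B). Counts: {'A': 3, 'B': 4}. Majority class: B.

B


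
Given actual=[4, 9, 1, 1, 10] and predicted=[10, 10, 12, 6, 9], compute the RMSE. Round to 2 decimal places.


MSE = 36.8000. RMSE = sqrt(36.8000) = 6.07.

6.07


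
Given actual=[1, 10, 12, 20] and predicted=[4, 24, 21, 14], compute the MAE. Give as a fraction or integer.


MAE = (1/4) * (|1-4|=3 + |10-24|=14 + |12-21|=9 + |20-14|=6). Sum = 32. MAE = 8.

8


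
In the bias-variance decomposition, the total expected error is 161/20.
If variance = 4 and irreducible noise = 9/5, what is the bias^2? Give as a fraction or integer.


Total error = bias^2 + variance + irreducible noise. So bias^2 = 161/20 - 4 - 9/5 = 9/4.

9/4


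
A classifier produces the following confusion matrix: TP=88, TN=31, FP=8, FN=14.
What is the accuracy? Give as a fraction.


Accuracy = (TP + TN) / (TP + TN + FP + FN) = (88 + 31) / 141 = 119/141.

119/141


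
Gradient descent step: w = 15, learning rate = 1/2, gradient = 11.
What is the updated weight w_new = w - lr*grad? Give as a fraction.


w_new = 15 - 1/2 * 11 = 15 - 11/2 = 19/2.

19/2


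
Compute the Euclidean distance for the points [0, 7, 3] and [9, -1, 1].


d = sqrt(sum of squared differences). (0-9)^2=81, (7--1)^2=64, (3-1)^2=4. Sum = 149.

sqrt(149)


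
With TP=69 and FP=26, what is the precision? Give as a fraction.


Precision = TP / (TP + FP) = 69 / 95 = 69/95.

69/95


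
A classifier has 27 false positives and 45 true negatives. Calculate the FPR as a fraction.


FPR = FP / (FP + TN) = 27 / 72 = 3/8.

3/8


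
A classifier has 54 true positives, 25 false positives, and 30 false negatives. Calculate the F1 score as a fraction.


Precision = 54/79 = 54/79. Recall = 54/84 = 9/14. F1 = 2*P*R/(P+R) = 108/163.

108/163


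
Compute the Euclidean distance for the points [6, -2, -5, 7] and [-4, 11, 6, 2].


d = sqrt(sum of squared differences). (6--4)^2=100, (-2-11)^2=169, (-5-6)^2=121, (7-2)^2=25. Sum = 415.

sqrt(415)


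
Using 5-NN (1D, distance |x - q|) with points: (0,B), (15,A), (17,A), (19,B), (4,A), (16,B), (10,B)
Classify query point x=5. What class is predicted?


Distances: |0-5|=5, |15-5|=10, |17-5|=12, |19-5|=14, |4-5|=1, |16-5|=11, |10-5|=5. 5 nearest: (4,A), (0,B), (10,B), (15,A), (16,B). Counts: {'A': 2, 'B': 3}. Majority class: B.

B


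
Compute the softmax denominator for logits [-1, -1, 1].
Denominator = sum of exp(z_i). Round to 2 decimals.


Denom = e^-1=0.3679 + e^-1=0.3679 + e^1=2.7183. Sum = 3.4541, which rounds to 3.45.

3.45


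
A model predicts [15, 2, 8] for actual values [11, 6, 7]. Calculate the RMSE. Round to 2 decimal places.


MSE = 11.0000. RMSE = sqrt(11.0000) = 3.32.

3.32


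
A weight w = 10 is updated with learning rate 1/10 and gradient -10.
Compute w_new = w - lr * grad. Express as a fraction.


w_new = 10 - 1/10 * -10 = 10 - -1 = 11.

11


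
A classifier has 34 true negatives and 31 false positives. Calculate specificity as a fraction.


Specificity = TN / (TN + FP) = 34 / 65 = 34/65.

34/65


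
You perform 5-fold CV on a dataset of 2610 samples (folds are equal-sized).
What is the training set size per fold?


Each validation fold has 2610/5 = 522 samples. Training set = 2610 - 522 = 2088.

2088


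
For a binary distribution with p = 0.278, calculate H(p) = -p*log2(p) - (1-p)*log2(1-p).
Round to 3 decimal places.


H = -0.278*log2(0.278) - 0.722*log2(0.722) = 0.853.

0.853


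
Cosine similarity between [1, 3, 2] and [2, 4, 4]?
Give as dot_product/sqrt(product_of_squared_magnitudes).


dot = 22. |a|^2 = 14, |b|^2 = 36. cos = 22/sqrt(504).

22/sqrt(504)


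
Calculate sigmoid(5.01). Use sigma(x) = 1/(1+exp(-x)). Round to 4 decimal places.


sigma(5.01) = 1/(1+e^(-5.01)) = 1/(1+0.006671) = 1/1.006671 = 0.9934.

0.9934


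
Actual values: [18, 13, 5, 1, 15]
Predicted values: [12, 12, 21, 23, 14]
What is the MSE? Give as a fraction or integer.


MSE = (1/5) * ((18-12)^2=36 + (13-12)^2=1 + (5-21)^2=256 + (1-23)^2=484 + (15-14)^2=1). Sum = 778. MSE = 778/5.

778/5


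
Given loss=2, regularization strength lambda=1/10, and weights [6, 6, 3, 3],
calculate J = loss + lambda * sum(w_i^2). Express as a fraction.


L2 sq norm = sum(w^2) = 90. J = 2 + 1/10 * 90 = 11.

11


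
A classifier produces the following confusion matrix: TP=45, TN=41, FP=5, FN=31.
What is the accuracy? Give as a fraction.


Accuracy = (TP + TN) / (TP + TN + FP + FN) = (45 + 41) / 122 = 43/61.

43/61


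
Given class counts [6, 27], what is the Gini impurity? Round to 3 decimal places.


Total = 33. Proportions: 6/33, 27/33. sum(p_i^2) = 0.7025. Gini = 1 - 0.7025 = 0.2975, which rounds to 0.298.

0.298


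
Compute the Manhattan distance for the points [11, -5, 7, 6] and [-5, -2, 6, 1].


d = sum of absolute differences: |11--5|=16 + |-5--2|=3 + |7-6|=1 + |6-1|=5 = 25.

25


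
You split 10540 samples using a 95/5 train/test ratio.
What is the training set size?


Test set = 10540 * 5% = 527. Training set = 10540 - 527 = 10013.

10013


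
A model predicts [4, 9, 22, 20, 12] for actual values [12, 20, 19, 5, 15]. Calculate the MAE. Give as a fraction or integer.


MAE = (1/5) * (|12-4|=8 + |20-9|=11 + |19-22|=3 + |5-20|=15 + |15-12|=3). Sum = 40. MAE = 8.

8


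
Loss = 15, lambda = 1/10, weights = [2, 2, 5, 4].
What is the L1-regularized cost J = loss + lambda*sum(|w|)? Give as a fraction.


L1 norm = sum(|w|) = 13. J = 15 + 1/10 * 13 = 163/10.

163/10


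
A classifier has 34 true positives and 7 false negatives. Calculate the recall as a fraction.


Recall = TP / (TP + FN) = 34 / 41 = 34/41.

34/41


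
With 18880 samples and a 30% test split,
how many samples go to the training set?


Test set = 18880 * 30% = 5664. Training set = 18880 - 5664 = 13216.

13216


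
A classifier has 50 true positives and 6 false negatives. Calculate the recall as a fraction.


Recall = TP / (TP + FN) = 50 / 56 = 25/28.

25/28


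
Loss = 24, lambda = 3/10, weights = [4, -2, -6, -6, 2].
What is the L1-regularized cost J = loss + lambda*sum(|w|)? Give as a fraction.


L1 norm = sum(|w|) = 20. J = 24 + 3/10 * 20 = 30.

30


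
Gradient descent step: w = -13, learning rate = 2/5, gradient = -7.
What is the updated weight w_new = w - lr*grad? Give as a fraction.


w_new = -13 - 2/5 * -7 = -13 - -14/5 = -51/5.

-51/5


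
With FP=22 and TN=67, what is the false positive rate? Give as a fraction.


FPR = FP / (FP + TN) = 22 / 89 = 22/89.

22/89


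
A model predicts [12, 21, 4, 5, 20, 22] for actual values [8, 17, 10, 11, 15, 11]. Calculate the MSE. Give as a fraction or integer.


MSE = (1/6) * ((8-12)^2=16 + (17-21)^2=16 + (10-4)^2=36 + (11-5)^2=36 + (15-20)^2=25 + (11-22)^2=121). Sum = 250. MSE = 125/3.

125/3


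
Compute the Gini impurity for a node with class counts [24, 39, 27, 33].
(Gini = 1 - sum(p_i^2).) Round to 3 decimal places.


Total = 123. Proportions: 24/123, 39/123, 27/123, 33/123. sum(p_i^2) = 0.2588. Gini = 1 - 0.2588 = 0.7412, which rounds to 0.741.

0.741


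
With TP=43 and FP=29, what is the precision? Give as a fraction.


Precision = TP / (TP + FP) = 43 / 72 = 43/72.

43/72


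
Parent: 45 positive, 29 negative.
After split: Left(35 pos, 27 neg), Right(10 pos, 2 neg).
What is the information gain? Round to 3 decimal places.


H(parent) = 0.9660. H(left) = 0.9880, H(right) = 0.6500. Weighted = (62/74)*0.9880 + (12/74)*0.6500 = 0.9332. IG = 0.9660 - 0.9332 = 0.0328, which rounds to 0.033.

0.033


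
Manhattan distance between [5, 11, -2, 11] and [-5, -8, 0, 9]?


d = sum of absolute differences: |5--5|=10 + |11--8|=19 + |-2-0|=2 + |11-9|=2 = 33.

33


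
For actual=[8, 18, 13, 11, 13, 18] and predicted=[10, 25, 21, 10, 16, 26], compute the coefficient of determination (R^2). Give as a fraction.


Mean(y) = 27/2. SS_res = 191. SS_tot = 155/2. R^2 = 1 - 191/(155/2) = -227/155.

-227/155


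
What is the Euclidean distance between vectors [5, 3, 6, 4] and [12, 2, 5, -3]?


d = sqrt(sum of squared differences). (5-12)^2=49, (3-2)^2=1, (6-5)^2=1, (4--3)^2=49. Sum = 100.

10


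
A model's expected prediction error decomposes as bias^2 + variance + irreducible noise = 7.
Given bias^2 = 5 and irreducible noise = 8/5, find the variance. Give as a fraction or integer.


Total error = bias^2 + variance + irreducible noise. So variance = 7 - 5 - 8/5 = 2/5.

2/5


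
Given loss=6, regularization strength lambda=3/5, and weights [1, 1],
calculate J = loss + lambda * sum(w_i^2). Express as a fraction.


L2 sq norm = sum(w^2) = 2. J = 6 + 3/5 * 2 = 36/5.

36/5


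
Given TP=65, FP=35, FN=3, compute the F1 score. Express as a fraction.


Precision = 65/100 = 13/20. Recall = 65/68 = 65/68. F1 = 2*P*R/(P+R) = 65/84.

65/84


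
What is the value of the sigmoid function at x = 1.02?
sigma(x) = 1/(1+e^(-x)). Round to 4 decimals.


sigma(1.02) = 1/(1+e^(-1.02)) = 1/(1+0.360595) = 1/1.360595 = 0.7350.

0.7350


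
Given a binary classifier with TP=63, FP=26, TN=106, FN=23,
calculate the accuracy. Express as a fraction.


Accuracy = (TP + TN) / (TP + TN + FP + FN) = (63 + 106) / 218 = 169/218.

169/218


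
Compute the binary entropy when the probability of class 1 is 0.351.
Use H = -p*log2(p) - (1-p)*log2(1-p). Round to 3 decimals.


H = -0.351*log2(0.351) - 0.649*log2(0.649) = 0.935.

0.935


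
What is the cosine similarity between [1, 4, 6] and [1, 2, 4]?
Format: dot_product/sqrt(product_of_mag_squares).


dot = 33. |a|^2 = 53, |b|^2 = 21. cos = 33/sqrt(1113).

33/sqrt(1113)


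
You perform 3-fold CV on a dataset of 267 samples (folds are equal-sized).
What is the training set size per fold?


Each validation fold has 267/3 = 89 samples. Training set = 267 - 89 = 178.

178


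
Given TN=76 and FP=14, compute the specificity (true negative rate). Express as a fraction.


Specificity = TN / (TN + FP) = 76 / 90 = 38/45.

38/45


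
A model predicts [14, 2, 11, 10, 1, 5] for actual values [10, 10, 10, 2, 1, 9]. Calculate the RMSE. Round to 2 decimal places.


MSE = 26.8333. RMSE = sqrt(26.8333) = 5.18.

5.18


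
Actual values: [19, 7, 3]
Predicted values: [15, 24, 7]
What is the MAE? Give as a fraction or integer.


MAE = (1/3) * (|19-15|=4 + |7-24|=17 + |3-7|=4). Sum = 25. MAE = 25/3.

25/3


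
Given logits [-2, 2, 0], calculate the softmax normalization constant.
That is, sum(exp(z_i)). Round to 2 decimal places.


Denom = e^-2=0.1353 + e^2=7.3891 + e^0=1.0000. Sum = 8.5244, which rounds to 8.52.

8.52


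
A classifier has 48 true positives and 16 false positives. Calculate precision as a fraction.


Precision = TP / (TP + FP) = 48 / 64 = 3/4.

3/4


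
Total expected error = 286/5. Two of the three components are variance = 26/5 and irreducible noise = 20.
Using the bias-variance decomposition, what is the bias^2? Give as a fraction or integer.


Total error = bias^2 + variance + irreducible noise. So bias^2 = 286/5 - 26/5 - 20 = 32.

32


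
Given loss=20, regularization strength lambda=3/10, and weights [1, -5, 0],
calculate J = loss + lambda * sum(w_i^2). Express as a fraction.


L2 sq norm = sum(w^2) = 26. J = 20 + 3/10 * 26 = 139/5.

139/5


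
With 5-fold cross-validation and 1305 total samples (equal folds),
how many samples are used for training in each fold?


Each validation fold has 1305/5 = 261 samples. Training set = 1305 - 261 = 1044.

1044


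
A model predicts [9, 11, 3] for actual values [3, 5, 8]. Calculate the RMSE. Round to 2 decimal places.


MSE = 32.3333. RMSE = sqrt(32.3333) = 5.69.

5.69


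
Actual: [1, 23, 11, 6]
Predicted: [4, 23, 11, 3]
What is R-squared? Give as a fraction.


Mean(y) = 41/4. SS_res = 18. SS_tot = 1067/4. R^2 = 1 - 18/(1067/4) = 995/1067.

995/1067


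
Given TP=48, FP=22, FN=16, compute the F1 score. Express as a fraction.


Precision = 48/70 = 24/35. Recall = 48/64 = 3/4. F1 = 2*P*R/(P+R) = 48/67.

48/67


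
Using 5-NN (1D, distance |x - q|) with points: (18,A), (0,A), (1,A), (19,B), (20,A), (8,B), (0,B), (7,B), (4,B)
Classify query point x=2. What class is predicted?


Distances: |18-2|=16, |0-2|=2, |1-2|=1, |19-2|=17, |20-2|=18, |8-2|=6, |0-2|=2, |7-2|=5, |4-2|=2. 5 nearest: (1,A), (0,A), (0,B), (4,B), (7,B). Counts: {'A': 2, 'B': 3}. Majority class: B.

B


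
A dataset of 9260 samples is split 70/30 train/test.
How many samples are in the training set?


Test set = 9260 * 30% = 2778. Training set = 9260 - 2778 = 6482.

6482


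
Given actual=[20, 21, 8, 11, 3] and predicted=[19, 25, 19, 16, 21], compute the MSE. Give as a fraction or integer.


MSE = (1/5) * ((20-19)^2=1 + (21-25)^2=16 + (8-19)^2=121 + (11-16)^2=25 + (3-21)^2=324). Sum = 487. MSE = 487/5.

487/5


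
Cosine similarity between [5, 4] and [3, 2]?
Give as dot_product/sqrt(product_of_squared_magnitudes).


dot = 23. |a|^2 = 41, |b|^2 = 13. cos = 23/sqrt(533).

23/sqrt(533)


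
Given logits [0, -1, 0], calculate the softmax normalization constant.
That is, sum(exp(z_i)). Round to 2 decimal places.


Denom = e^0=1.0000 + e^-1=0.3679 + e^0=1.0000. Sum = 2.3679, which rounds to 2.37.

2.37


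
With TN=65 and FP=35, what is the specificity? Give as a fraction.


Specificity = TN / (TN + FP) = 65 / 100 = 13/20.

13/20


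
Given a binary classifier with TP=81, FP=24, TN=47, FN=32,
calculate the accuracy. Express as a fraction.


Accuracy = (TP + TN) / (TP + TN + FP + FN) = (81 + 47) / 184 = 16/23.

16/23


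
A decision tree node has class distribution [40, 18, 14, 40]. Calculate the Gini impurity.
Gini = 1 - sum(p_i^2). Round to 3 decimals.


Total = 112. Proportions: 40/112, 18/112, 14/112, 40/112. sum(p_i^2) = 0.2966. Gini = 1 - 0.2966 = 0.7034, which rounds to 0.703.

0.703


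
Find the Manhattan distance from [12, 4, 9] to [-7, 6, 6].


d = sum of absolute differences: |12--7|=19 + |4-6|=2 + |9-6|=3 = 24.

24


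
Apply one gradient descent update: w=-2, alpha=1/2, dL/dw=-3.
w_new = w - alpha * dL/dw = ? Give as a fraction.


w_new = -2 - 1/2 * -3 = -2 - -3/2 = -1/2.

-1/2


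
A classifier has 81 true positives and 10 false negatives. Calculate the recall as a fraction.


Recall = TP / (TP + FN) = 81 / 91 = 81/91.

81/91


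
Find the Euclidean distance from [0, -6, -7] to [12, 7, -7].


d = sqrt(sum of squared differences). (0-12)^2=144, (-6-7)^2=169, (-7--7)^2=0. Sum = 313.

sqrt(313)


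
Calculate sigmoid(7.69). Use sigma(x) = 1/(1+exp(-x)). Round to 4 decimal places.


sigma(7.69) = 1/(1+e^(-7.69)) = 1/(1+0.000457) = 1/1.000457 = 0.9995.

0.9995


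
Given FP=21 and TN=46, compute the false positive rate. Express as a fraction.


FPR = FP / (FP + TN) = 21 / 67 = 21/67.

21/67


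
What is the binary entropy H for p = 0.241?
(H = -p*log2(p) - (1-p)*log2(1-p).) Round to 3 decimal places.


H = -0.241*log2(0.241) - 0.759*log2(0.759) = 0.797.

0.797


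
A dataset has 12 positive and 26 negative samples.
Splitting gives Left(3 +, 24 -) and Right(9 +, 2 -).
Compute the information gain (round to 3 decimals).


H(parent) = 0.8997. H(left) = 0.5033, H(right) = 0.6840. Weighted = (27/38)*0.5033 + (11/38)*0.6840 = 0.5556. IG = 0.8997 - 0.5556 = 0.3441, which rounds to 0.344.

0.344


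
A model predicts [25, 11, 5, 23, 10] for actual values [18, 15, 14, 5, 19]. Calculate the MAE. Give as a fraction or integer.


MAE = (1/5) * (|18-25|=7 + |15-11|=4 + |14-5|=9 + |5-23|=18 + |19-10|=9). Sum = 47. MAE = 47/5.

47/5


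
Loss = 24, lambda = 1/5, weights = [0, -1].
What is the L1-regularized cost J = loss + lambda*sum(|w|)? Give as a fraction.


L1 norm = sum(|w|) = 1. J = 24 + 1/5 * 1 = 121/5.

121/5


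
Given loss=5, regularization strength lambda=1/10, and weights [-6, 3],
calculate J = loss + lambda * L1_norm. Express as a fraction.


L1 norm = sum(|w|) = 9. J = 5 + 1/10 * 9 = 59/10.

59/10


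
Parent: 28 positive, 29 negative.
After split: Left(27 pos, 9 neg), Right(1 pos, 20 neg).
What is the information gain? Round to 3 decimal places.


H(parent) = 0.9998. H(left) = 0.8113, H(right) = 0.2762. Weighted = (36/57)*0.8113 + (21/57)*0.2762 = 0.6142. IG = 0.9998 - 0.6142 = 0.3856, which rounds to 0.386.

0.386


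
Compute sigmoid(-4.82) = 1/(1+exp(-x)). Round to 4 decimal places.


sigma(-4.82) = 1/(1+e^(4.82)) = 1/(1+123.965091) = 1/124.965091 = 0.0080.

0.0080


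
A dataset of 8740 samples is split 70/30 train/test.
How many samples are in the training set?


Test set = 8740 * 30% = 2622. Training set = 8740 - 2622 = 6118.

6118


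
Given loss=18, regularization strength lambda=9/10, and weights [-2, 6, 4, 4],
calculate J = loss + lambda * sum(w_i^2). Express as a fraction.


L2 sq norm = sum(w^2) = 72. J = 18 + 9/10 * 72 = 414/5.

414/5


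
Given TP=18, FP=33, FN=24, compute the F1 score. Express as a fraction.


Precision = 18/51 = 6/17. Recall = 18/42 = 3/7. F1 = 2*P*R/(P+R) = 12/31.

12/31


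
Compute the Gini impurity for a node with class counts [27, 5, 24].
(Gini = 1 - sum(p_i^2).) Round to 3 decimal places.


Total = 56. Proportions: 27/56, 5/56, 24/56. sum(p_i^2) = 0.4241. Gini = 1 - 0.4241 = 0.5759, which rounds to 0.576.

0.576


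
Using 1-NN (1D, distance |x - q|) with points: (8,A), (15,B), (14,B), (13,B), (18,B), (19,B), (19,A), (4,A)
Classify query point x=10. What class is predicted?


Distances: |8-10|=2, |15-10|=5, |14-10|=4, |13-10|=3, |18-10|=8, |19-10|=9, |19-10|=9, |4-10|=6. 1 nearest: (8,A). Counts: {'A': 1}. Majority class: A.

A


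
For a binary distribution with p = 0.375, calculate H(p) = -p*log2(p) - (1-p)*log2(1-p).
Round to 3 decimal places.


H = -0.375*log2(0.375) - 0.625*log2(0.625) = 0.954.

0.954


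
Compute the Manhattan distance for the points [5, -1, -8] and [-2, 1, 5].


d = sum of absolute differences: |5--2|=7 + |-1-1|=2 + |-8-5|=13 = 22.

22


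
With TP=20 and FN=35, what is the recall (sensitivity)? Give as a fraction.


Recall = TP / (TP + FN) = 20 / 55 = 4/11.

4/11


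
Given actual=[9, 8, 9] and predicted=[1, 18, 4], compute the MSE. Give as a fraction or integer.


MSE = (1/3) * ((9-1)^2=64 + (8-18)^2=100 + (9-4)^2=25). Sum = 189. MSE = 63.

63


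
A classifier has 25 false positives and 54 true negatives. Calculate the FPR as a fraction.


FPR = FP / (FP + TN) = 25 / 79 = 25/79.

25/79


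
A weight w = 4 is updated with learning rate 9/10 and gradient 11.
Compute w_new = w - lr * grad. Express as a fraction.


w_new = 4 - 9/10 * 11 = 4 - 99/10 = -59/10.

-59/10


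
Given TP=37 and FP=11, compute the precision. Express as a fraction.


Precision = TP / (TP + FP) = 37 / 48 = 37/48.

37/48


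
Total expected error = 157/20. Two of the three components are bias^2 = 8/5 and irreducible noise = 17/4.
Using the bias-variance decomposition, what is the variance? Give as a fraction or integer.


Total error = bias^2 + variance + irreducible noise. So variance = 157/20 - 8/5 - 17/4 = 2.

2


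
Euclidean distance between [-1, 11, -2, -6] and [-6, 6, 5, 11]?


d = sqrt(sum of squared differences). (-1--6)^2=25, (11-6)^2=25, (-2-5)^2=49, (-6-11)^2=289. Sum = 388.

sqrt(388)


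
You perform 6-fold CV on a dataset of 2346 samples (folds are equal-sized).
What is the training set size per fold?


Each validation fold has 2346/6 = 391 samples. Training set = 2346 - 391 = 1955.

1955


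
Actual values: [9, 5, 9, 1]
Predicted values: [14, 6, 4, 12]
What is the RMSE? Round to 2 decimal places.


MSE = 43.0000. RMSE = sqrt(43.0000) = 6.56.

6.56


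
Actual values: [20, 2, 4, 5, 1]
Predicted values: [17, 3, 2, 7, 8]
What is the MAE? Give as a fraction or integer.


MAE = (1/5) * (|20-17|=3 + |2-3|=1 + |4-2|=2 + |5-7|=2 + |1-8|=7). Sum = 15. MAE = 3.

3


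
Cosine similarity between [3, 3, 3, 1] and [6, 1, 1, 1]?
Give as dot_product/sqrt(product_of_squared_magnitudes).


dot = 25. |a|^2 = 28, |b|^2 = 39. cos = 25/sqrt(1092).

25/sqrt(1092)


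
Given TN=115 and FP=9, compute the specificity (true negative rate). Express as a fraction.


Specificity = TN / (TN + FP) = 115 / 124 = 115/124.

115/124


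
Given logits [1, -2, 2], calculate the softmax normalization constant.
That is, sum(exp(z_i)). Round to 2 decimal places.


Denom = e^1=2.7183 + e^-2=0.1353 + e^2=7.3891. Sum = 10.2427, which rounds to 10.24.

10.24


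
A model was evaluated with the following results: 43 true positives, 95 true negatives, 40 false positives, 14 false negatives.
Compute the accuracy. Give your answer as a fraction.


Accuracy = (TP + TN) / (TP + TN + FP + FN) = (43 + 95) / 192 = 23/32.

23/32


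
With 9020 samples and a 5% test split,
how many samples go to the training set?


Test set = 9020 * 5% = 451. Training set = 9020 - 451 = 8569.

8569


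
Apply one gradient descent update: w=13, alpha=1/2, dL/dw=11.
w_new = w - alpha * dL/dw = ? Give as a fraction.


w_new = 13 - 1/2 * 11 = 13 - 11/2 = 15/2.

15/2


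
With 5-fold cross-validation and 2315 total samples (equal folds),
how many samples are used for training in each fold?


Each validation fold has 2315/5 = 463 samples. Training set = 2315 - 463 = 1852.

1852


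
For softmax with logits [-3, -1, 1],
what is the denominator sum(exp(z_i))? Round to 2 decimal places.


Denom = e^-3=0.0498 + e^-1=0.3679 + e^1=2.7183. Sum = 3.1360, which rounds to 3.14.

3.14


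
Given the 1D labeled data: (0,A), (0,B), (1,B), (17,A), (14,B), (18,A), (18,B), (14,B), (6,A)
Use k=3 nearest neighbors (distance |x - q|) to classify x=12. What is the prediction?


Distances: |0-12|=12, |0-12|=12, |1-12|=11, |17-12|=5, |14-12|=2, |18-12|=6, |18-12|=6, |14-12|=2, |6-12|=6. 3 nearest: (14,B), (14,B), (17,A). Counts: {'B': 2, 'A': 1}. Majority class: B.

B


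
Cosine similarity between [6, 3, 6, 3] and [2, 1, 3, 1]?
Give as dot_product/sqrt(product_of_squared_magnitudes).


dot = 36. |a|^2 = 90, |b|^2 = 15. cos = 36/sqrt(1350).

36/sqrt(1350)


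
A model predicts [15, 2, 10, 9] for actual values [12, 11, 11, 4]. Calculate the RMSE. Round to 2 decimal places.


MSE = 29.0000. RMSE = sqrt(29.0000) = 5.39.

5.39


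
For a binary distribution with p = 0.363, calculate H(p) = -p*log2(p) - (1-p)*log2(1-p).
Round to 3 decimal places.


H = -0.363*log2(0.363) - 0.637*log2(0.637) = 0.945.

0.945


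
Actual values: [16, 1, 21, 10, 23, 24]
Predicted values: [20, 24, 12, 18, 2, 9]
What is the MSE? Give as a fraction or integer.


MSE = (1/6) * ((16-20)^2=16 + (1-24)^2=529 + (21-12)^2=81 + (10-18)^2=64 + (23-2)^2=441 + (24-9)^2=225). Sum = 1356. MSE = 226.

226


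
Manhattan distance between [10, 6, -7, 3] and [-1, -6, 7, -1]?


d = sum of absolute differences: |10--1|=11 + |6--6|=12 + |-7-7|=14 + |3--1|=4 = 41.

41


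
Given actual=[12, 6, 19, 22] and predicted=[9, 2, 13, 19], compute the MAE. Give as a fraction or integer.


MAE = (1/4) * (|12-9|=3 + |6-2|=4 + |19-13|=6 + |22-19|=3). Sum = 16. MAE = 4.

4


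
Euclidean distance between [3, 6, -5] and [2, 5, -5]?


d = sqrt(sum of squared differences). (3-2)^2=1, (6-5)^2=1, (-5--5)^2=0. Sum = 2.

sqrt(2)


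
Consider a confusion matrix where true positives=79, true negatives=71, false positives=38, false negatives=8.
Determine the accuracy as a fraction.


Accuracy = (TP + TN) / (TP + TN + FP + FN) = (79 + 71) / 196 = 75/98.

75/98


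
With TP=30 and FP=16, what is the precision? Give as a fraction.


Precision = TP / (TP + FP) = 30 / 46 = 15/23.

15/23


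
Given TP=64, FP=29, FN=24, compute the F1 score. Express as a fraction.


Precision = 64/93 = 64/93. Recall = 64/88 = 8/11. F1 = 2*P*R/(P+R) = 128/181.

128/181


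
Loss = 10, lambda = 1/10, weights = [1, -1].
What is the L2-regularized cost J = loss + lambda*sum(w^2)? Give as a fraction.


L2 sq norm = sum(w^2) = 2. J = 10 + 1/10 * 2 = 51/5.

51/5


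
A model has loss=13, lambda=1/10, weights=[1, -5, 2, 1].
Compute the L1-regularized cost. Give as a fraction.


L1 norm = sum(|w|) = 9. J = 13 + 1/10 * 9 = 139/10.

139/10


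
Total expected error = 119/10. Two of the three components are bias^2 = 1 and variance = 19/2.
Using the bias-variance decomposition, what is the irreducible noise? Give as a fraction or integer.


Total error = bias^2 + variance + irreducible noise. So irreducible noise = 119/10 - 1 - 19/2 = 7/5.

7/5


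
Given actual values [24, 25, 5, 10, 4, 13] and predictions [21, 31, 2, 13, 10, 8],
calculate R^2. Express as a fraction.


Mean(y) = 27/2. SS_res = 124. SS_tot = 835/2. R^2 = 1 - 124/(835/2) = 587/835.

587/835


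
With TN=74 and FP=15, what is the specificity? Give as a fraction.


Specificity = TN / (TN + FP) = 74 / 89 = 74/89.

74/89


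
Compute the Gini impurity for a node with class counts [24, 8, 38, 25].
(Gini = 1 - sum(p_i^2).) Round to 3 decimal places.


Total = 95. Proportions: 24/95, 8/95, 38/95, 25/95. sum(p_i^2) = 0.3002. Gini = 1 - 0.3002 = 0.6998, which rounds to 0.700.

0.700


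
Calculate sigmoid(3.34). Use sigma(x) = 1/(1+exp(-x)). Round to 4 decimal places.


sigma(3.34) = 1/(1+e^(-3.34)) = 1/(1+0.035437) = 1/1.035437 = 0.9658.

0.9658


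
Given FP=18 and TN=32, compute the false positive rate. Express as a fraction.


FPR = FP / (FP + TN) = 18 / 50 = 9/25.

9/25


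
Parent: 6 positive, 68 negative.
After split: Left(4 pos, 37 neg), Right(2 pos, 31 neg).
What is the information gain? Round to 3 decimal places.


H(parent) = 0.4060. H(left) = 0.4612, H(right) = 0.3298. Weighted = (41/74)*0.4612 + (33/74)*0.3298 = 0.4026. IG = 0.4060 - 0.4026 = 0.0034, which rounds to 0.003.

0.003


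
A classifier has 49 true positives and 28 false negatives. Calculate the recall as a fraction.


Recall = TP / (TP + FN) = 49 / 77 = 7/11.

7/11


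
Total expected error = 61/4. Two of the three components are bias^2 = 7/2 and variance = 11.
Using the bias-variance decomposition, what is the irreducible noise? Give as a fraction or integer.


Total error = bias^2 + variance + irreducible noise. So irreducible noise = 61/4 - 7/2 - 11 = 3/4.

3/4


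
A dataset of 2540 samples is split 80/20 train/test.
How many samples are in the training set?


Test set = 2540 * 20% = 508. Training set = 2540 - 508 = 2032.

2032


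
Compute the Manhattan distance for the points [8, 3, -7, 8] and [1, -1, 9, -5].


d = sum of absolute differences: |8-1|=7 + |3--1|=4 + |-7-9|=16 + |8--5|=13 = 40.

40


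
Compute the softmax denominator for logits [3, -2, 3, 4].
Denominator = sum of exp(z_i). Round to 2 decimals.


Denom = e^3=20.0855 + e^-2=0.1353 + e^3=20.0855 + e^4=54.5982. Sum = 94.9045, which rounds to 94.90.

94.90


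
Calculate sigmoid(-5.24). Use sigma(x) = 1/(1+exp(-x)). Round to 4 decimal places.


sigma(-5.24) = 1/(1+e^(5.24)) = 1/(1+188.670102) = 1/189.670102 = 0.0053.

0.0053


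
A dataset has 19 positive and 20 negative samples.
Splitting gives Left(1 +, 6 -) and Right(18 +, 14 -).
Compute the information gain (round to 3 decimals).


H(parent) = 0.9995. H(left) = 0.5917, H(right) = 0.9887. Weighted = (7/39)*0.5917 + (32/39)*0.9887 = 0.9174. IG = 0.9995 - 0.9174 = 0.0821, which rounds to 0.082.

0.082


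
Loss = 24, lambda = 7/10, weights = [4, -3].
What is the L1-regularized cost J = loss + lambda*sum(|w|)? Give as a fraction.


L1 norm = sum(|w|) = 7. J = 24 + 7/10 * 7 = 289/10.

289/10


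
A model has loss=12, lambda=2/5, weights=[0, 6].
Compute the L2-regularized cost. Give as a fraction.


L2 sq norm = sum(w^2) = 36. J = 12 + 2/5 * 36 = 132/5.

132/5


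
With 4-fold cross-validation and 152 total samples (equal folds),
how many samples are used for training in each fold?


Each validation fold has 152/4 = 38 samples. Training set = 152 - 38 = 114.

114


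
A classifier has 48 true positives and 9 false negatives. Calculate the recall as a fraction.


Recall = TP / (TP + FN) = 48 / 57 = 16/19.

16/19


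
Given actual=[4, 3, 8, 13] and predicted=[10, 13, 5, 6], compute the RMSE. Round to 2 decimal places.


MSE = 48.5000. RMSE = sqrt(48.5000) = 6.96.

6.96


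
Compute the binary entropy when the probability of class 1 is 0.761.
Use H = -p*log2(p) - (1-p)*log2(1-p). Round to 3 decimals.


H = -0.761*log2(0.761) - 0.239*log2(0.239) = 0.793.

0.793


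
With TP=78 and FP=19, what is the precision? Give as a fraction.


Precision = TP / (TP + FP) = 78 / 97 = 78/97.

78/97


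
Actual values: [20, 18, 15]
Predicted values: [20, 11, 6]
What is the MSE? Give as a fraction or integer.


MSE = (1/3) * ((20-20)^2=0 + (18-11)^2=49 + (15-6)^2=81). Sum = 130. MSE = 130/3.

130/3


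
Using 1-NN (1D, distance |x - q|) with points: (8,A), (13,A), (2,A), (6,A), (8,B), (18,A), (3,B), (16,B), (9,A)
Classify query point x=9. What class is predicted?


Distances: |8-9|=1, |13-9|=4, |2-9|=7, |6-9|=3, |8-9|=1, |18-9|=9, |3-9|=6, |16-9|=7, |9-9|=0. 1 nearest: (9,A). Counts: {'A': 1}. Majority class: A.

A


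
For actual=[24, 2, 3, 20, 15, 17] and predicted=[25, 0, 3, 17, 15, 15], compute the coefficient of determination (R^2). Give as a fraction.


Mean(y) = 27/2. SS_res = 18. SS_tot = 819/2. R^2 = 1 - 18/(819/2) = 87/91.

87/91


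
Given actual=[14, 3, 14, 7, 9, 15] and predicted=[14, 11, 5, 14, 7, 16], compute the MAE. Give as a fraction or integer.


MAE = (1/6) * (|14-14|=0 + |3-11|=8 + |14-5|=9 + |7-14|=7 + |9-7|=2 + |15-16|=1). Sum = 27. MAE = 9/2.

9/2


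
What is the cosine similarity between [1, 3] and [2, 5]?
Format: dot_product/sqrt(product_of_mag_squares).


dot = 17. |a|^2 = 10, |b|^2 = 29. cos = 17/sqrt(290).

17/sqrt(290)


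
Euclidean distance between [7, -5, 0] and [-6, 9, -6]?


d = sqrt(sum of squared differences). (7--6)^2=169, (-5-9)^2=196, (0--6)^2=36. Sum = 401.

sqrt(401)


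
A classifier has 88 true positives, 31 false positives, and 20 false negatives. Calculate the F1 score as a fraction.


Precision = 88/119 = 88/119. Recall = 88/108 = 22/27. F1 = 2*P*R/(P+R) = 176/227.

176/227


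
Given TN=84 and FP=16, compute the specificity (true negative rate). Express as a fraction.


Specificity = TN / (TN + FP) = 84 / 100 = 21/25.

21/25


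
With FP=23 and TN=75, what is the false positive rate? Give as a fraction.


FPR = FP / (FP + TN) = 23 / 98 = 23/98.

23/98


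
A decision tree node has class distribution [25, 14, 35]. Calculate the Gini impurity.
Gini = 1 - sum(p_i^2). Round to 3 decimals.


Total = 74. Proportions: 25/74, 14/74, 35/74. sum(p_i^2) = 0.3736. Gini = 1 - 0.3736 = 0.6264, which rounds to 0.626.

0.626


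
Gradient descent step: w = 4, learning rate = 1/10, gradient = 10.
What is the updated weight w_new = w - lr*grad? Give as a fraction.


w_new = 4 - 1/10 * 10 = 4 - 1 = 3.

3


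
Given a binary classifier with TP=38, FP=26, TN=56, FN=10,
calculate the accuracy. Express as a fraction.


Accuracy = (TP + TN) / (TP + TN + FP + FN) = (38 + 56) / 130 = 47/65.

47/65


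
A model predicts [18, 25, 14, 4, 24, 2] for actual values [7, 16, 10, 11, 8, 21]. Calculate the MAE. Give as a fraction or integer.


MAE = (1/6) * (|7-18|=11 + |16-25|=9 + |10-14|=4 + |11-4|=7 + |8-24|=16 + |21-2|=19). Sum = 66. MAE = 11.

11


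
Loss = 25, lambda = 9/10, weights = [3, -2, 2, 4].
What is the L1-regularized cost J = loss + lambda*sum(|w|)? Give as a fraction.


L1 norm = sum(|w|) = 11. J = 25 + 9/10 * 11 = 349/10.

349/10


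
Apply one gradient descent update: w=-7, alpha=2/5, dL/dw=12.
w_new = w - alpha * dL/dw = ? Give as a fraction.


w_new = -7 - 2/5 * 12 = -7 - 24/5 = -59/5.

-59/5


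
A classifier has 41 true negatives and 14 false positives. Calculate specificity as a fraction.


Specificity = TN / (TN + FP) = 41 / 55 = 41/55.

41/55
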